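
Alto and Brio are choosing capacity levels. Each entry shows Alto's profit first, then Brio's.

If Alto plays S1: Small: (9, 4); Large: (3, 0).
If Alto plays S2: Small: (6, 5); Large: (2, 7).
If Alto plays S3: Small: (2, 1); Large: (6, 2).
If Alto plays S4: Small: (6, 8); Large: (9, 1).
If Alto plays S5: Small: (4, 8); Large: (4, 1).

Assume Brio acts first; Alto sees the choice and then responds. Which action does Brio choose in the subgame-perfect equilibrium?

Small

Alto best-responds to each possible Brio move:
- Small: BR = S1, leader payoff 4.
- Large: BR = S4, leader payoff 1.
Maximizing over 4, 1, Brio chooses Small. Subgame-perfect outcome: (S1, Small) with payoffs (9, 4).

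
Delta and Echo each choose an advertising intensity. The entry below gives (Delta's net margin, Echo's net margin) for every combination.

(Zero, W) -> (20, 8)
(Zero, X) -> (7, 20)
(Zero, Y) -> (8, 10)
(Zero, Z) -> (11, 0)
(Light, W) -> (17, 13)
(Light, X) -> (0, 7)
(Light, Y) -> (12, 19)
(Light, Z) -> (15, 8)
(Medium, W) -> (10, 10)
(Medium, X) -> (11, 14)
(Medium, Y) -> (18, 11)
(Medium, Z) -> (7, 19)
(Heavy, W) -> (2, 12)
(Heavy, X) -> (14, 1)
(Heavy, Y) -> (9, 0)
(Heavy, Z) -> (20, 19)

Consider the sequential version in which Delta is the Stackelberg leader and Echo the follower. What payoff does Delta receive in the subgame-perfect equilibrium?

20

Backward induction with Delta moving first.
- Zero: BR = X, leader payoff 7.
- Light: BR = Y, leader payoff 12.
- Medium: BR = Z, leader payoff 7.
- Heavy: BR = Z, leader payoff 20.
Maximizing over 7, 12, 7, 20, Delta chooses Heavy. Subgame-perfect outcome: (Heavy, Z) with payoffs (20, 19).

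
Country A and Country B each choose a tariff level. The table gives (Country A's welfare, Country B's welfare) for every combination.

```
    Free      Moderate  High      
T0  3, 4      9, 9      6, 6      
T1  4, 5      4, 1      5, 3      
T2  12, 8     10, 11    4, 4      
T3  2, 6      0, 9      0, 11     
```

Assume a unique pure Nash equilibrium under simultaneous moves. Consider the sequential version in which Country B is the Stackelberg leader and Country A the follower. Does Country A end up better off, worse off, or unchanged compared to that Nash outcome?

Country A best-responds to each possible Country B move:
- Free: Country A compares 3, 4, 12, 2 and picks T2; Country B would get 8.
- Moderate: Country A compares 9, 4, 10, 0 and picks T2; Country B would get 11.
- High: Country A compares 6, 5, 4, 0 and picks T0; Country B would get 6.
Maximizing over 8, 11, 6, Country B chooses Moderate. Subgame-perfect outcome: (T2, Moderate) with payoffs (10, 11).
Now find the simultaneous Nash equilibrium.
Country A's best replies: Free→T2; Moderate→T2; High→T0.
Country B's best replies: T0→Moderate; T1→Free; T2→Moderate; T3→High.
Only (T2, Moderate) has each player best-responding; Nash payoffs (10, 11).
Country A earns 10 sequentially versus 10 at the Nash outcome: unchanged.

unchanged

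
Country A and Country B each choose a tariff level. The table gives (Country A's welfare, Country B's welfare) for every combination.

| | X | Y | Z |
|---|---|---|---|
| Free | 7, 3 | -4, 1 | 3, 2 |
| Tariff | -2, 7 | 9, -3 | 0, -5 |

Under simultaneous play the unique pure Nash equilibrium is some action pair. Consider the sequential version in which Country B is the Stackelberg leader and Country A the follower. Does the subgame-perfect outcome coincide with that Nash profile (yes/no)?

Country A best-responds to each possible Country B move:
- X: Country A compares 7, -2 and picks Free; Country B would get 3.
- Y: Country A compares -4, 9 and picks Tariff; Country B would get -3.
- Z: Country A compares 3, 0 and picks Free; Country B would get 2.
Maximizing over 3, -3, 2, Country B chooses X. Subgame-perfect outcome: (Free, X) with payoffs (7, 3).
For the simultaneous game, intersect best replies.
Country A's best replies: X→Free; Y→Tariff; Z→Free.
Country B's best replies: Free→X; Tariff→X.
The unique mutual best reply is (Free, X), giving (7, 3).
Sequential outcome (Free, X) coincides with the Nash profile (Free, X).

yes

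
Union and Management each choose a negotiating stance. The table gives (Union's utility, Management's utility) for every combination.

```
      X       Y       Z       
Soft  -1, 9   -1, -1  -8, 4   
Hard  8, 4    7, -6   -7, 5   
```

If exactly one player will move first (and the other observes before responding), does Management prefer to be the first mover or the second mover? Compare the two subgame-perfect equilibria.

second

If Union leads: Management's best replies are Soft→X, Hard→Z; Union's induced payoffs -1, -7; outcome (Soft, X), payoffs (-1, 9).
If Management leads: Union's best replies are X→Hard, Y→Hard, Z→Hard; Management's induced payoffs 4, -6, 5; outcome (Hard, Z), payoffs (-7, 5).
Management gets 5 moving first and 9 moving second, so Management prefers to move second.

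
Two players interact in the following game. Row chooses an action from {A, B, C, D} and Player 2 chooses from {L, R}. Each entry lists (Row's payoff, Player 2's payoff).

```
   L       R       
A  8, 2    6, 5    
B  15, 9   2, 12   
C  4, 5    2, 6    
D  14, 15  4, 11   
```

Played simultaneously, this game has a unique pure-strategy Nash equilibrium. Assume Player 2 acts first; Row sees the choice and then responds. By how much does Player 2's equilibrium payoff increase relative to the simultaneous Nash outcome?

4

Row best-responds to each possible Player 2 move:
- L: BR = B, leader payoff 9.
- R: BR = A, leader payoff 5.
Player 2's induced payoffs are 9, 5, so Player 2 commits to L. Subgame-perfect outcome: (B, L) with payoffs (15, 9).
Under simultaneous play:
Row's best replies: L→B; R→A.
Player 2's best replies: A→R; B→R; C→R; D→L.
The unique mutual best reply is (A, R), giving (6, 5).
Player 2's commitment gain: 9 − 5 = 4.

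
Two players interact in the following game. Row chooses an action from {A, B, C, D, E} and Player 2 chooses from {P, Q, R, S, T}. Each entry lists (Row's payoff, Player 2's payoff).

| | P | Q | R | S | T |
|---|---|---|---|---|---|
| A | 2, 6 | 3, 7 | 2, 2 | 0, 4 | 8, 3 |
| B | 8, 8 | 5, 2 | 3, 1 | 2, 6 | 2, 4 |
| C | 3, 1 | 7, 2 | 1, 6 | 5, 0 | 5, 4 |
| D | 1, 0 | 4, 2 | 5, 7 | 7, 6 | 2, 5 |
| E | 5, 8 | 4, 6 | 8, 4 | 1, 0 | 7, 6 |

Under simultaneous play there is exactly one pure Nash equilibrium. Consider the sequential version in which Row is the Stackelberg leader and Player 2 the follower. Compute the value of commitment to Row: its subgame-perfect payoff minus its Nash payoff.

Player 2 best-responds to each possible Row move:
- A → Player 2 plays Q (best of 6, 7, 2, 4, 3); Row gets 3.
- B → Player 2 plays P (best of 8, 2, 1, 6, 4); Row gets 8.
- C → Player 2 plays R (best of 1, 2, 6, 0, 4); Row gets 1.
- D → Player 2 plays R (best of 0, 2, 7, 6, 5); Row gets 5.
- E → Player 2 plays P (best of 8, 6, 4, 0, 6); Row gets 5.
Maximizing over 3, 8, 1, 5, 5, Row chooses B. Subgame-perfect outcome: (B, P) with payoffs (8, 8).
Under simultaneous play:
Row's best replies: P→B; Q→C; R→E; S→D; T→A.
Player 2's best replies: A→Q; B→P; C→R; D→R; E→P.
The unique mutual best reply is (B, P), giving (8, 8).
Row's commitment gain: 8 − 8 = 0.

0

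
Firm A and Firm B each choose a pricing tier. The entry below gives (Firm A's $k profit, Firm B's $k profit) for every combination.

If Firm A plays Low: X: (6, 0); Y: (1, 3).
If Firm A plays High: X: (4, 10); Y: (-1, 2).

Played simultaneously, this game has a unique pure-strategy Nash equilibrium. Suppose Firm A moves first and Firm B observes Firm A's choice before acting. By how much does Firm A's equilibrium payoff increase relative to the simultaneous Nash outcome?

3

Work backward from Firm B's decision.
- Low: Firm B compares 0, 3 and picks Y; Firm A would get 1.
- High: Firm B compares 10, 2 and picks X; Firm A would get 4.
Maximizing over 1, 4, Firm A chooses High. Subgame-perfect outcome: (High, X) with payoffs (4, 10).
Now find the simultaneous Nash equilibrium.
Firm A's best replies: X→Low; Y→Low.
Firm B's best replies: Low→Y; High→X.
The unique mutual best reply is (Low, Y), giving (1, 3).
Firm A's commitment gain: 4 − 1 = 3.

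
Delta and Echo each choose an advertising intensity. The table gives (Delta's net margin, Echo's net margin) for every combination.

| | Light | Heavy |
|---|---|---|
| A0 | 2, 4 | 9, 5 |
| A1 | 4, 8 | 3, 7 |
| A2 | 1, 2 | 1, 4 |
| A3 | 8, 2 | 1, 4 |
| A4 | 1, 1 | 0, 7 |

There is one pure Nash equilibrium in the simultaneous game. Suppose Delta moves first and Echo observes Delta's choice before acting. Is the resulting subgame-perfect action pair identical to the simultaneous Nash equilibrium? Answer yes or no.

yes

Work backward from Echo's decision.
- A0: Echo compares 4, 5 and picks Heavy; Delta would get 9.
- A1: Echo compares 8, 7 and picks Light; Delta would get 4.
- A2: Echo compares 2, 4 and picks Heavy; Delta would get 1.
- A3: Echo compares 2, 4 and picks Heavy; Delta would get 1.
- A4: Echo compares 1, 7 and picks Heavy; Delta would get 0.
Among 9, 4, 1, 1, 0, the best is 9 at A0. Subgame-perfect outcome: (A0, Heavy) with payoffs (9, 5).
For the simultaneous game, intersect best replies.
Delta's best replies: Light→A3; Heavy→A0.
Echo's best replies: A0→Heavy; A1→Light; A2→Heavy; A3→Heavy; A4→Heavy.
The unique mutual best reply is (A0, Heavy), giving (9, 5).
Sequential outcome (A0, Heavy) coincides with the Nash profile (A0, Heavy).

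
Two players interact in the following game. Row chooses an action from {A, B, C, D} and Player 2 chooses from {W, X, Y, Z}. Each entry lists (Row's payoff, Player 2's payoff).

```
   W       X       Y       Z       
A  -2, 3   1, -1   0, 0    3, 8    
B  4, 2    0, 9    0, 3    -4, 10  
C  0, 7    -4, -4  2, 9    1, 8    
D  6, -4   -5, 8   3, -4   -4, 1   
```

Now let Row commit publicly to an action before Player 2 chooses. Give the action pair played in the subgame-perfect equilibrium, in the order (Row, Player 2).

Backward induction with Row moving first.
- A → Player 2 plays Z (best of 3, -1, 0, 8); Row gets 3.
- B → Player 2 plays Z (best of 2, 9, 3, 10); Row gets -4.
- C → Player 2 plays Y (best of 7, -4, 9, 8); Row gets 2.
- D → Player 2 plays X (best of -4, 8, -4, 1); Row gets -5.
Row's induced payoffs are 3, -4, 2, -5, so Row commits to A. Subgame-perfect outcome: (A, Z) with payoffs (3, 8).

(A, Z)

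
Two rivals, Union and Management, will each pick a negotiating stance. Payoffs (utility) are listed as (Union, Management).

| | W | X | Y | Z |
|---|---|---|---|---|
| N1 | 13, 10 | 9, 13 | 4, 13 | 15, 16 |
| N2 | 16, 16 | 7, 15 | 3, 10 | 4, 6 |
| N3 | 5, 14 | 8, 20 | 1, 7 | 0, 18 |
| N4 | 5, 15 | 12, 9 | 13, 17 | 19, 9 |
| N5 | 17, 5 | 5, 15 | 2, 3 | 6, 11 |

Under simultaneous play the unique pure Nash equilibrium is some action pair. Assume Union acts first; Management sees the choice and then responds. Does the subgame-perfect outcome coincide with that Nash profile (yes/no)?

Backward induction with Union moving first.
- N1: BR = Z, leader payoff 15.
- N2: BR = W, leader payoff 16.
- N3: BR = X, leader payoff 8.
- N4: BR = Y, leader payoff 13.
- N5: BR = X, leader payoff 5.
Union's induced payoffs are 15, 16, 8, 13, 5, so Union commits to N2. Subgame-perfect outcome: (N2, W) with payoffs (16, 16).
Under simultaneous play:
Union's best replies: W→N5; X→N4; Y→N4; Z→N4.
Management's best replies: N1→Z; N2→W; N3→X; N4→Y; N5→X.
The unique mutual best reply is (N4, Y), giving (13, 17).
Sequential outcome (N2, W) differs from the Nash profile (N4, Y).

no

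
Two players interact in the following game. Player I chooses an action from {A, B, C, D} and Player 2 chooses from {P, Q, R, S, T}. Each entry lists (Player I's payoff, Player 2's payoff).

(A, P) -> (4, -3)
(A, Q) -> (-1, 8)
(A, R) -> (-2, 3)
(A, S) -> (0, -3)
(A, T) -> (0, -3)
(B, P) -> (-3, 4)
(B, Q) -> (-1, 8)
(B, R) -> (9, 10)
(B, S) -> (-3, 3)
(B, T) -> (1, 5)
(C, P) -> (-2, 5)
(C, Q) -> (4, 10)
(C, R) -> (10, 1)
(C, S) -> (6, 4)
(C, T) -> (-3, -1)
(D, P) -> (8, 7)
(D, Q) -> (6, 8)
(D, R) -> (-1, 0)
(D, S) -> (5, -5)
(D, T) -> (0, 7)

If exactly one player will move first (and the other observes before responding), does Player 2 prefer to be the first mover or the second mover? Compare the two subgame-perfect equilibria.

second

If Player I leads: Player 2's best replies are A→Q, B→R, C→Q, D→Q; Player I's induced payoffs -1, 9, 4, 6; outcome (B, R), payoffs (9, 10).
If Player 2 leads: Player I's best replies are P→D, Q→D, R→C, S→C, T→B; Player 2's induced payoffs 7, 8, 1, 4, 5; outcome (D, Q), payoffs (6, 8).
Player 2 gets 8 moving first and 10 moving second, so Player 2 prefers to move second.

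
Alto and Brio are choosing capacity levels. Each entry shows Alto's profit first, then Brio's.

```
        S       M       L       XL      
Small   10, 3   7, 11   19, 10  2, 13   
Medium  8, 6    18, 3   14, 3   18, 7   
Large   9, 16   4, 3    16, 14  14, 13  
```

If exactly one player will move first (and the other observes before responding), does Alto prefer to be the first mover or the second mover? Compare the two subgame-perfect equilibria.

If Alto leads: Brio's best replies are Small→XL, Medium→XL, Large→S; Alto's induced payoffs 2, 18, 9; outcome (Medium, XL), payoffs (18, 7).
If Brio leads: Alto's best replies are S→Small, M→Medium, L→Small, XL→Medium; Brio's induced payoffs 3, 3, 10, 7; outcome (Small, L), payoffs (19, 10).
Alto gets 18 moving first and 19 moving second, so Alto prefers to move second.

second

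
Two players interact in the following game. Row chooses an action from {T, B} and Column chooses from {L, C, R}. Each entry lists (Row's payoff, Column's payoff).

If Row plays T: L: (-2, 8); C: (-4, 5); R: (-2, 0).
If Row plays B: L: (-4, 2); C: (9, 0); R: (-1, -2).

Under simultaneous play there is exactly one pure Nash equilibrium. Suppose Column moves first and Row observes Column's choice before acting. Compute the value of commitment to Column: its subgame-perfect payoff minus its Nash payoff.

Backward induction with Column moving first.
- L → Row plays T (best of -2, -4); Column gets 8.
- C → Row plays B (best of -4, 9); Column gets 0.
- R → Row plays B (best of -2, -1); Column gets -2.
Maximizing over 8, 0, -2, Column chooses L. Subgame-perfect outcome: (T, L) with payoffs (-2, 8).
Now find the simultaneous Nash equilibrium.
Row's best replies: L→T; C→B; R→B.
Column's best replies: T→L; B→L.
Only (T, L) has each player best-responding; Nash payoffs (-2, 8).
Column's commitment gain: 8 − 8 = 0.

0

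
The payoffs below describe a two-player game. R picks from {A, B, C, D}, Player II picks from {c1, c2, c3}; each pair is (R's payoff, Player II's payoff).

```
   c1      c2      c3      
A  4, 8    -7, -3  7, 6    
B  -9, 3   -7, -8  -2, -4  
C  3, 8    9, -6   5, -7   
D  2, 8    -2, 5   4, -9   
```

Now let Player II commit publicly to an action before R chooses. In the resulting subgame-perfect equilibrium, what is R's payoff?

Work backward from R's decision.
- c1: R compares 4, -9, 3, 2 and picks A; Player II would get 8.
- c2: R compares -7, -7, 9, -2 and picks C; Player II would get -6.
- c3: R compares 7, -2, 5, 4 and picks A; Player II would get 6.
Maximizing over 8, -6, 6, Player II chooses c1. Subgame-perfect outcome: (A, c1) with payoffs (4, 8).

4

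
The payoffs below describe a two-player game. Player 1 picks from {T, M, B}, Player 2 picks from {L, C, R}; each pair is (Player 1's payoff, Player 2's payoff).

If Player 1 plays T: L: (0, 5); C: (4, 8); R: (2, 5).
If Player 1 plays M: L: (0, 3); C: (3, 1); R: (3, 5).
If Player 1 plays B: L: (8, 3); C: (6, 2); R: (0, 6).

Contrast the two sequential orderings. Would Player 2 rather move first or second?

If Player 1 leads: Player 2's best replies are T→C, M→R, B→R; Player 1's induced payoffs 4, 3, 0; outcome (T, C), payoffs (4, 8).
If Player 2 leads: Player 1's best replies are L→B, C→B, R→M; Player 2's induced payoffs 3, 2, 5; outcome (M, R), payoffs (3, 5).
Player 2 gets 5 moving first and 8 moving second, so Player 2 prefers to move second.

second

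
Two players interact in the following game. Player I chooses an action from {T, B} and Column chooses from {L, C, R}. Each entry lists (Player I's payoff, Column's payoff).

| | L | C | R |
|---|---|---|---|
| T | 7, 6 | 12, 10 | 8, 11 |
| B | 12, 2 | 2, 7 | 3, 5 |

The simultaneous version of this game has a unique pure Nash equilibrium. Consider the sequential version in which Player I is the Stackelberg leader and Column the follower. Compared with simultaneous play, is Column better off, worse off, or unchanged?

Backward induction with Player I moving first.
- T → Column plays R (best of 6, 10, 11); Player I gets 8.
- B → Column plays C (best of 2, 7, 5); Player I gets 2.
Among 8, 2, the best is 8 at T. Subgame-perfect outcome: (T, R) with payoffs (8, 11).
Now find the simultaneous Nash equilibrium.
Player I's best replies: L→B; C→T; R→T.
Column's best replies: T→R; B→C.
Only (T, R) has each player best-responding; Nash payoffs (8, 11).
Column earns 11 sequentially versus 11 at the Nash outcome: unchanged.

unchanged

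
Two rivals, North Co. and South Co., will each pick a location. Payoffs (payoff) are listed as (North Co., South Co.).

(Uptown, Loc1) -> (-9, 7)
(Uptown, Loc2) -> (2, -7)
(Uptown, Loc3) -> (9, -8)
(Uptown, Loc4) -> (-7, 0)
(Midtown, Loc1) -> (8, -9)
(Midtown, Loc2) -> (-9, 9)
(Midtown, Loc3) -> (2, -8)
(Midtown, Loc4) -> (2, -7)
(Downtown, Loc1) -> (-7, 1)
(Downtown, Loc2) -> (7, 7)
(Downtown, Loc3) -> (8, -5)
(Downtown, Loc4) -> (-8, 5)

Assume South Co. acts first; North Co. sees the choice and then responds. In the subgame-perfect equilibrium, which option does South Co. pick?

North Co. best-responds to each possible South Co. move:
- Loc1 → North Co. plays Midtown (best of -9, 8, -7); South Co. gets -9.
- Loc2 → North Co. plays Downtown (best of 2, -9, 7); South Co. gets 7.
- Loc3 → North Co. plays Uptown (best of 9, 2, 8); South Co. gets -8.
- Loc4 → North Co. plays Midtown (best of -7, 2, -8); South Co. gets -7.
Among -9, 7, -8, -7, the best is 7 at Loc2. Subgame-perfect outcome: (Downtown, Loc2) with payoffs (7, 7).

Loc2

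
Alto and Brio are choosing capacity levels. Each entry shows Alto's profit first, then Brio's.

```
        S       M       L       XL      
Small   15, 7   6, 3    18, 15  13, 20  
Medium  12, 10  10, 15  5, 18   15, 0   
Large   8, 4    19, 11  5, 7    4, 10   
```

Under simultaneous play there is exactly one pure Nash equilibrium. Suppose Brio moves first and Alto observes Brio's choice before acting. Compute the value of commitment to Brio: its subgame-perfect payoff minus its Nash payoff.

4

Alto best-responds to each possible Brio move:
- S → Alto plays Small (best of 15, 12, 8); Brio gets 7.
- M → Alto plays Large (best of 6, 10, 19); Brio gets 11.
- L → Alto plays Small (best of 18, 5, 5); Brio gets 15.
- XL → Alto plays Medium (best of 13, 15, 4); Brio gets 0.
Maximizing over 7, 11, 15, 0, Brio chooses L. Subgame-perfect outcome: (Small, L) with payoffs (18, 15).
For the simultaneous game, intersect best replies.
Alto's best replies: S→Small; M→Large; L→Small; XL→Medium.
Brio's best replies: Small→XL; Medium→L; Large→M.
The unique mutual best reply is (Large, M), giving (19, 11).
Brio's commitment gain: 15 − 11 = 4.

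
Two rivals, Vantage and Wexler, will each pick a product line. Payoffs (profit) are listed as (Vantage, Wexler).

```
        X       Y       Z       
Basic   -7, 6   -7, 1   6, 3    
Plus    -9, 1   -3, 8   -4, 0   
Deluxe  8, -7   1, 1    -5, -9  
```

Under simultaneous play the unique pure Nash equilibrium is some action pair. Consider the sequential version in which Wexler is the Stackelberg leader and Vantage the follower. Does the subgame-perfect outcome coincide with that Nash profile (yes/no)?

no

Work backward from Vantage's decision.
- X → Vantage plays Deluxe (best of -7, -9, 8); Wexler gets -7.
- Y → Vantage plays Deluxe (best of -7, -3, 1); Wexler gets 1.
- Z → Vantage plays Basic (best of 6, -4, -5); Wexler gets 3.
Wexler's induced payoffs are -7, 1, 3, so Wexler commits to Z. Subgame-perfect outcome: (Basic, Z) with payoffs (6, 3).
For the simultaneous game, intersect best replies.
Vantage's best replies: X→Deluxe; Y→Deluxe; Z→Basic.
Wexler's best replies: Basic→X; Plus→Y; Deluxe→Y.
The unique mutual best reply is (Deluxe, Y), giving (1, 1).
Sequential outcome (Basic, Z) differs from the Nash profile (Deluxe, Y).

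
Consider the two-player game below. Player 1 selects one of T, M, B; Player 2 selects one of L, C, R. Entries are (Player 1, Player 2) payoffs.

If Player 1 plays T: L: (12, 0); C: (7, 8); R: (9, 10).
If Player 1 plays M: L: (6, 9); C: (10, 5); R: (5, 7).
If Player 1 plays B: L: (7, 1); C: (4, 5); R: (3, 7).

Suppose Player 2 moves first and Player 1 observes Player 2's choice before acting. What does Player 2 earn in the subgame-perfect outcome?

Solve by backward induction (Player 2 leads).
- L: Player 1 compares 12, 6, 7 and picks T; Player 2 would get 0.
- C: Player 1 compares 7, 10, 4 and picks M; Player 2 would get 5.
- R: Player 1 compares 9, 5, 3 and picks T; Player 2 would get 10.
Player 2's induced payoffs are 0, 5, 10, so Player 2 commits to R. Subgame-perfect outcome: (T, R) with payoffs (9, 10).

10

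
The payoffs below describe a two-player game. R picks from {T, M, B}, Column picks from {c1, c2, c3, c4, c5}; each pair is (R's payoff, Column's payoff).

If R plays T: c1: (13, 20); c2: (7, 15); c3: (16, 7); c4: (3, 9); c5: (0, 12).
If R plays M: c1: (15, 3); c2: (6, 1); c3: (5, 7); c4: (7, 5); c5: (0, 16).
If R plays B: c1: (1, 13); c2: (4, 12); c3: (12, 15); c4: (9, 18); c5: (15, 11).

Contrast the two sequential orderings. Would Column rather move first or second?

second

If R leads: Column's best replies are T→c1, M→c5, B→c4; R's induced payoffs 13, 0, 9; outcome (T, c1), payoffs (13, 20).
If Column leads: R's best replies are c1→M, c2→T, c3→T, c4→B, c5→B; Column's induced payoffs 3, 15, 7, 18, 11; outcome (B, c4), payoffs (9, 18).
Column gets 18 moving first and 20 moving second, so Column prefers to move second.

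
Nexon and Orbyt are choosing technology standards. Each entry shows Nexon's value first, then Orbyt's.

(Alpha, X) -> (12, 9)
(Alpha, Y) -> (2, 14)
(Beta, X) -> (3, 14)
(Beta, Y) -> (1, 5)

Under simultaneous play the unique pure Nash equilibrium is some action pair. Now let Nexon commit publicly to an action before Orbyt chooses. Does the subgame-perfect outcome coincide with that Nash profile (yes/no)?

no

Work backward from Orbyt's decision.
- Alpha: Orbyt compares 9, 14 and picks Y; Nexon would get 2.
- Beta: Orbyt compares 14, 5 and picks X; Nexon would get 3.
Maximizing over 2, 3, Nexon chooses Beta. Subgame-perfect outcome: (Beta, X) with payoffs (3, 14).
Now find the simultaneous Nash equilibrium.
Nexon's best replies: X→Alpha; Y→Alpha.
Orbyt's best replies: Alpha→Y; Beta→X.
Only (Alpha, Y) has each player best-responding; Nash payoffs (2, 14).
Sequential outcome (Beta, X) differs from the Nash profile (Alpha, Y).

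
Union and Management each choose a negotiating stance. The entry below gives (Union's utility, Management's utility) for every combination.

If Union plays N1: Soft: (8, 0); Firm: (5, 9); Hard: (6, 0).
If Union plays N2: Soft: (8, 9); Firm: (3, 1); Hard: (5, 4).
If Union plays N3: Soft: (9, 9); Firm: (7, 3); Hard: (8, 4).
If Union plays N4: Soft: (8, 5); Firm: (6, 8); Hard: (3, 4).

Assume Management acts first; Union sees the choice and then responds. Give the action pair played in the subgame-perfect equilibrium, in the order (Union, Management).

Backward induction with Management moving first.
- Soft → Union plays N3 (best of 8, 8, 9, 8); Management gets 9.
- Firm → Union plays N3 (best of 5, 3, 7, 6); Management gets 3.
- Hard → Union plays N3 (best of 6, 5, 8, 3); Management gets 4.
Management's induced payoffs are 9, 3, 4, so Management commits to Soft. Subgame-perfect outcome: (N3, Soft) with payoffs (9, 9).

(N3, Soft)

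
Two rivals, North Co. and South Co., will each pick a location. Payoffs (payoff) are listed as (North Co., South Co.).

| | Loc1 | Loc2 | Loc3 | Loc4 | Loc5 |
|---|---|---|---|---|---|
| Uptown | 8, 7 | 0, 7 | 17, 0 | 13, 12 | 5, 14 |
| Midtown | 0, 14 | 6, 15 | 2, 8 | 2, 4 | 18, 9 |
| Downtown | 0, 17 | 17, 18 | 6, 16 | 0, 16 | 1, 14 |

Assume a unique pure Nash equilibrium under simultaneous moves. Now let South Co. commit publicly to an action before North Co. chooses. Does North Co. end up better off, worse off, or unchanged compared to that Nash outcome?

Solve by backward induction (South Co. leads).
- Loc1: BR = Uptown, leader payoff 7.
- Loc2: BR = Downtown, leader payoff 18.
- Loc3: BR = Uptown, leader payoff 0.
- Loc4: BR = Uptown, leader payoff 12.
- Loc5: BR = Midtown, leader payoff 9.
South Co.'s induced payoffs are 7, 18, 0, 12, 9, so South Co. commits to Loc2. Subgame-perfect outcome: (Downtown, Loc2) with payoffs (17, 18).
Under simultaneous play:
North Co.'s best replies: Loc1→Uptown; Loc2→Downtown; Loc3→Uptown; Loc4→Uptown; Loc5→Midtown.
South Co.'s best replies: Uptown→Loc5; Midtown→Loc2; Downtown→Loc2.
The unique mutual best reply is (Downtown, Loc2), giving (17, 18).
North Co. earns 17 sequentially versus 17 at the Nash outcome: unchanged.

unchanged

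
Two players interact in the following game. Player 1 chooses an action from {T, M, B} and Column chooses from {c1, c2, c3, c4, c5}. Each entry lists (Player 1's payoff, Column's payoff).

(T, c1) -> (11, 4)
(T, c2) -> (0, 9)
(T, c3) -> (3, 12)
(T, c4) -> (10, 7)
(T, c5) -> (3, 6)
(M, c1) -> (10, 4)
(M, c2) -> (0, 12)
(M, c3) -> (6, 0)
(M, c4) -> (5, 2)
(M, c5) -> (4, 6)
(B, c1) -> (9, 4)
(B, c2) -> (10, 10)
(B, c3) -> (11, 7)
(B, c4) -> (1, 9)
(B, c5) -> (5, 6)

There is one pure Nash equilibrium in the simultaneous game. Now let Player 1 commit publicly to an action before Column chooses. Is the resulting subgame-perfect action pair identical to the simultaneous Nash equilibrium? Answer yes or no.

Solve by backward induction (Player 1 leads).
- T: Column compares 4, 9, 12, 7, 6 and picks c3; Player 1 would get 3.
- M: Column compares 4, 12, 0, 2, 6 and picks c2; Player 1 would get 0.
- B: Column compares 4, 10, 7, 9, 6 and picks c2; Player 1 would get 10.
Player 1's induced payoffs are 3, 0, 10, so Player 1 commits to B. Subgame-perfect outcome: (B, c2) with payoffs (10, 10).
Now find the simultaneous Nash equilibrium.
Player 1's best replies: c1→T; c2→B; c3→B; c4→T; c5→B.
Column's best replies: T→c3; M→c2; B→c2.
The unique mutual best reply is (B, c2), giving (10, 10).
Sequential outcome (B, c2) coincides with the Nash profile (B, c2).

yes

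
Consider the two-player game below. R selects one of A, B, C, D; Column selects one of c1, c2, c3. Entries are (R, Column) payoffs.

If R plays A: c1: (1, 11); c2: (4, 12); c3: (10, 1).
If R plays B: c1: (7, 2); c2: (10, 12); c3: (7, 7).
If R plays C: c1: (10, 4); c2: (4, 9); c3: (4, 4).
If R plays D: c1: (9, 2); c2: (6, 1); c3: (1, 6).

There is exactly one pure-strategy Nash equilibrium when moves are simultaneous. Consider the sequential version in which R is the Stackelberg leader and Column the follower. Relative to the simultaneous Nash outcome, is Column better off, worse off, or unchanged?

Work backward from Column's decision.
- A: Column compares 11, 12, 1 and picks c2; R would get 4.
- B: Column compares 2, 12, 7 and picks c2; R would get 10.
- C: Column compares 4, 9, 4 and picks c2; R would get 4.
- D: Column compares 2, 1, 6 and picks c3; R would get 1.
Maximizing over 4, 10, 4, 1, R chooses B. Subgame-perfect outcome: (B, c2) with payoffs (10, 12).
Under simultaneous play:
R's best replies: c1→C; c2→B; c3→A.
Column's best replies: A→c2; B→c2; C→c2; D→c3.
Only (B, c2) has each player best-responding; Nash payoffs (10, 12).
Column earns 12 sequentially versus 12 at the Nash outcome: unchanged.

unchanged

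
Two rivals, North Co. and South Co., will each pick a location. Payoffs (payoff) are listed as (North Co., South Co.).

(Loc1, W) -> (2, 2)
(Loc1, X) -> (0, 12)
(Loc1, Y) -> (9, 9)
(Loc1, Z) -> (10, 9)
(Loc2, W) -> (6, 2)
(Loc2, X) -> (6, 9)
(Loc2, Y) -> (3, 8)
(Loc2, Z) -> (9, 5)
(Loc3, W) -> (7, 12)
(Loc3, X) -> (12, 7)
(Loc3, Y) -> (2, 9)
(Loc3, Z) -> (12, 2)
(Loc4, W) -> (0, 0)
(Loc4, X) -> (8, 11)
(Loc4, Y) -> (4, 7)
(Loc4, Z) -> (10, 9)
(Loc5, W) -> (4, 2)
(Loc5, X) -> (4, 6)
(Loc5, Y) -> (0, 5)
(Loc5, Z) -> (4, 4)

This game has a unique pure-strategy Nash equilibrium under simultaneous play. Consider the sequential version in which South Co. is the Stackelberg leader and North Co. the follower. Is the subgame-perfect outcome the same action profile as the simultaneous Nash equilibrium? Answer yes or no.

Solve by backward induction (South Co. leads).
- W: North Co. compares 2, 6, 7, 0, 4 and picks Loc3; South Co. would get 12.
- X: North Co. compares 0, 6, 12, 8, 4 and picks Loc3; South Co. would get 7.
- Y: North Co. compares 9, 3, 2, 4, 0 and picks Loc1; South Co. would get 9.
- Z: North Co. compares 10, 9, 12, 10, 4 and picks Loc3; South Co. would get 2.
Maximizing over 12, 7, 9, 2, South Co. chooses W. Subgame-perfect outcome: (Loc3, W) with payoffs (7, 12).
For the simultaneous game, intersect best replies.
North Co.'s best replies: W→Loc3; X→Loc3; Y→Loc1; Z→Loc3.
South Co.'s best replies: Loc1→X; Loc2→X; Loc3→W; Loc4→X; Loc5→X.
The unique mutual best reply is (Loc3, W), giving (7, 12).
Sequential outcome (Loc3, W) coincides with the Nash profile (Loc3, W).

yes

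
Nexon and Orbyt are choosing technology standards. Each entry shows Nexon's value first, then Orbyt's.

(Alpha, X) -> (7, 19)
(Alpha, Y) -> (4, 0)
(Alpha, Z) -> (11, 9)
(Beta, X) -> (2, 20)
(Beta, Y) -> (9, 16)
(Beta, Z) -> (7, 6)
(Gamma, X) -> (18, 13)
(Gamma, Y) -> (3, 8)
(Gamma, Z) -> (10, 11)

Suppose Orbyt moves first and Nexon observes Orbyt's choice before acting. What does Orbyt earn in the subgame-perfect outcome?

16

Nexon best-responds to each possible Orbyt move:
- X: BR = Gamma, leader payoff 13.
- Y: BR = Beta, leader payoff 16.
- Z: BR = Alpha, leader payoff 9.
Maximizing over 13, 16, 9, Orbyt chooses Y. Subgame-perfect outcome: (Beta, Y) with payoffs (9, 16).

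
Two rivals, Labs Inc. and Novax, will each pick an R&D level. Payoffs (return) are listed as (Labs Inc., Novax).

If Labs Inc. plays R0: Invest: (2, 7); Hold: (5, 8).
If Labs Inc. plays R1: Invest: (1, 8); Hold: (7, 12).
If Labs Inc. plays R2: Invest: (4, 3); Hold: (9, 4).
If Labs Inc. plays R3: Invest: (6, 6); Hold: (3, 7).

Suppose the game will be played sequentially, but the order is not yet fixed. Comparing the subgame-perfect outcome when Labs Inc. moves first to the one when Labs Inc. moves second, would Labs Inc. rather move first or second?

first

If Labs Inc. leads: Novax's best replies are R0→Hold, R1→Hold, R2→Hold, R3→Hold; Labs Inc.'s induced payoffs 5, 7, 9, 3; outcome (R2, Hold), payoffs (9, 4).
If Novax leads: Labs Inc.'s best replies are Invest→R3, Hold→R2; Novax's induced payoffs 6, 4; outcome (R3, Invest), payoffs (6, 6).
Labs Inc. gets 9 moving first and 6 moving second, so Labs Inc. prefers to move first.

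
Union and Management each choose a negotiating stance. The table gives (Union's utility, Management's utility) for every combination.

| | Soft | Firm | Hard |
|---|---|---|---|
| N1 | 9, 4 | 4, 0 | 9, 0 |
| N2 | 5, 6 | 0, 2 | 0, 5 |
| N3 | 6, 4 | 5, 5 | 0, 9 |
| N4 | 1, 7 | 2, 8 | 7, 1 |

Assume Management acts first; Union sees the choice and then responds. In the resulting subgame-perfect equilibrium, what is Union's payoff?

Union best-responds to each possible Management move:
- Soft → Union plays N1 (best of 9, 5, 6, 1); Management gets 4.
- Firm → Union plays N3 (best of 4, 0, 5, 2); Management gets 5.
- Hard → Union plays N1 (best of 9, 0, 0, 7); Management gets 0.
Management's induced payoffs are 4, 5, 0, so Management commits to Firm. Subgame-perfect outcome: (N3, Firm) with payoffs (5, 5).

5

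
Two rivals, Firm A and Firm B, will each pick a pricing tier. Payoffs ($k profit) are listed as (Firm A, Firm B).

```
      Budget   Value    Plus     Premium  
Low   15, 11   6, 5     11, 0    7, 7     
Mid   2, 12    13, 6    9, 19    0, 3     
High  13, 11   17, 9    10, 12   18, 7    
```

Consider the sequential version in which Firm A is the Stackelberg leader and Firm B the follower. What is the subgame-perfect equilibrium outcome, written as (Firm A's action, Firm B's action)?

(Low, Budget)

Firm B best-responds to each possible Firm A move:
- Low: Firm B compares 11, 5, 0, 7 and picks Budget; Firm A would get 15.
- Mid: Firm B compares 12, 6, 19, 3 and picks Plus; Firm A would get 9.
- High: Firm B compares 11, 9, 12, 7 and picks Plus; Firm A would get 10.
Maximizing over 15, 9, 10, Firm A chooses Low. Subgame-perfect outcome: (Low, Budget) with payoffs (15, 11).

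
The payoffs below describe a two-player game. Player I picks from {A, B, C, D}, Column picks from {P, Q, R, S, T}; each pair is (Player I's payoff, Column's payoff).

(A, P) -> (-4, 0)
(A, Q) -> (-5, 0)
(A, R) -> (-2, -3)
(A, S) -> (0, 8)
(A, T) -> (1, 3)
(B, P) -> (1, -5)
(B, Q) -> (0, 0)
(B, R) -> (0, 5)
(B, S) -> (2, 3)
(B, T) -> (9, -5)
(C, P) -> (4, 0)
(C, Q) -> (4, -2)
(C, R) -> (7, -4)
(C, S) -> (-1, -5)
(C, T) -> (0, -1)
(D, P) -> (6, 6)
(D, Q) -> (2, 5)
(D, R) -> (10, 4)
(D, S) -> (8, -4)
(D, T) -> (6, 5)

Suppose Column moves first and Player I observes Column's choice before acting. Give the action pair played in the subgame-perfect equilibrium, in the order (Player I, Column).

(D, P)

Player I best-responds to each possible Column move:
- P: Player I compares -4, 1, 4, 6 and picks D; Column would get 6.
- Q: Player I compares -5, 0, 4, 2 and picks C; Column would get -2.
- R: Player I compares -2, 0, 7, 10 and picks D; Column would get 4.
- S: Player I compares 0, 2, -1, 8 and picks D; Column would get -4.
- T: Player I compares 1, 9, 0, 6 and picks B; Column would get -5.
Among 6, -2, 4, -4, -5, the best is 6 at P. Subgame-perfect outcome: (D, P) with payoffs (6, 6).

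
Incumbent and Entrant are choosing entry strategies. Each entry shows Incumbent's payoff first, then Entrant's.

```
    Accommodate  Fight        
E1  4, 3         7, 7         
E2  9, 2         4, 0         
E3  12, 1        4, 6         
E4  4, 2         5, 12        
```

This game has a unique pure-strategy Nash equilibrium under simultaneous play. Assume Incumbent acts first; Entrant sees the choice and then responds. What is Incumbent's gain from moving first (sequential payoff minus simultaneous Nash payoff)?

Solve by backward induction (Incumbent leads).
- E1: BR = Fight, leader payoff 7.
- E2: BR = Accommodate, leader payoff 9.
- E3: BR = Fight, leader payoff 4.
- E4: BR = Fight, leader payoff 5.
Incumbent's induced payoffs are 7, 9, 4, 5, so Incumbent commits to E2. Subgame-perfect outcome: (E2, Accommodate) with payoffs (9, 2).
Under simultaneous play:
Incumbent's best replies: Accommodate→E3; Fight→E1.
Entrant's best replies: E1→Fight; E2→Accommodate; E3→Fight; E4→Fight.
Only (E1, Fight) has each player best-responding; Nash payoffs (7, 7).
Incumbent's commitment gain: 9 − 7 = 2.

2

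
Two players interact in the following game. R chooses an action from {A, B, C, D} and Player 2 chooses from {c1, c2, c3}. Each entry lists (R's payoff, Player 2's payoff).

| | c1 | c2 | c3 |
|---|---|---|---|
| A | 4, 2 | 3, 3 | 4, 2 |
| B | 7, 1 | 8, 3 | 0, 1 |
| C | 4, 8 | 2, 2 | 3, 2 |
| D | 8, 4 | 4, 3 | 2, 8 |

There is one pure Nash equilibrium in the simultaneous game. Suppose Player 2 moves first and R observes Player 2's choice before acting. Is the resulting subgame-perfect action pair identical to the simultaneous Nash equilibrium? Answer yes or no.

Work backward from R's decision.
- c1: BR = D, leader payoff 4.
- c2: BR = B, leader payoff 3.
- c3: BR = A, leader payoff 2.
Maximizing over 4, 3, 2, Player 2 chooses c1. Subgame-perfect outcome: (D, c1) with payoffs (8, 4).
Now find the simultaneous Nash equilibrium.
R's best replies: c1→D; c2→B; c3→A.
Player 2's best replies: A→c2; B→c2; C→c1; D→c3.
Only (B, c2) has each player best-responding; Nash payoffs (8, 3).
Sequential outcome (D, c1) differs from the Nash profile (B, c2).

no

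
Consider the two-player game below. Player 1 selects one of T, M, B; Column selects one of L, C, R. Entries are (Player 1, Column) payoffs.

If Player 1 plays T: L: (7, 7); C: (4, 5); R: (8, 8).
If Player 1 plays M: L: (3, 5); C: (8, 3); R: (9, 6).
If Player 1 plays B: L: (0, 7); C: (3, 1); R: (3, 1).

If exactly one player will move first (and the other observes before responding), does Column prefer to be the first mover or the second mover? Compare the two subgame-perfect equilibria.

If Player 1 leads: Column's best replies are T→R, M→R, B→L; Player 1's induced payoffs 8, 9, 0; outcome (M, R), payoffs (9, 6).
If Column leads: Player 1's best replies are L→T, C→M, R→M; Column's induced payoffs 7, 3, 6; outcome (T, L), payoffs (7, 7).
Column gets 7 moving first and 6 moving second, so Column prefers to move first.

first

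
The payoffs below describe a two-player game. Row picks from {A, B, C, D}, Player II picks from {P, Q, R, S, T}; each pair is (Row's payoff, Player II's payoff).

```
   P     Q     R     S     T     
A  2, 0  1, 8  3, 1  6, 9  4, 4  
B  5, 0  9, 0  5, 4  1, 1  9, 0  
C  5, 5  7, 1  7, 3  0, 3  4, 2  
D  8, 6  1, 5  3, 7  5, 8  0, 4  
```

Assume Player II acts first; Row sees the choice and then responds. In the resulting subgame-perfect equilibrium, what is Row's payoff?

6

Work backward from Row's decision.
- P: Row compares 2, 5, 5, 8 and picks D; Player II would get 6.
- Q: Row compares 1, 9, 7, 1 and picks B; Player II would get 0.
- R: Row compares 3, 5, 7, 3 and picks C; Player II would get 3.
- S: Row compares 6, 1, 0, 5 and picks A; Player II would get 9.
- T: Row compares 4, 9, 4, 0 and picks B; Player II would get 0.
Player II's induced payoffs are 6, 0, 3, 9, 0, so Player II commits to S. Subgame-perfect outcome: (A, S) with payoffs (6, 9).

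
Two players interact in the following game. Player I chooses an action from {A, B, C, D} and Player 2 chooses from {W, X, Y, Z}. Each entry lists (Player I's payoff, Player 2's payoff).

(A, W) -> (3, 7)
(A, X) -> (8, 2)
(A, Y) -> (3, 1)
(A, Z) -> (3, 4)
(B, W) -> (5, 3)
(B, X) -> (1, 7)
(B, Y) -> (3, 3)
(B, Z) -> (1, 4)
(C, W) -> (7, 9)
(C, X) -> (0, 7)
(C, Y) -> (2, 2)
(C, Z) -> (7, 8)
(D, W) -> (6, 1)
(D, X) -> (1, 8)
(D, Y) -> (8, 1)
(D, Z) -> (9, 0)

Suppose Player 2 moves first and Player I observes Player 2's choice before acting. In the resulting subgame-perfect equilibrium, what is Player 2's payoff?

Solve by backward induction (Player 2 leads).
- W: Player I compares 3, 5, 7, 6 and picks C; Player 2 would get 9.
- X: Player I compares 8, 1, 0, 1 and picks A; Player 2 would get 2.
- Y: Player I compares 3, 3, 2, 8 and picks D; Player 2 would get 1.
- Z: Player I compares 3, 1, 7, 9 and picks D; Player 2 would get 0.
Among 9, 2, 1, 0, the best is 9 at W. Subgame-perfect outcome: (C, W) with payoffs (7, 9).

9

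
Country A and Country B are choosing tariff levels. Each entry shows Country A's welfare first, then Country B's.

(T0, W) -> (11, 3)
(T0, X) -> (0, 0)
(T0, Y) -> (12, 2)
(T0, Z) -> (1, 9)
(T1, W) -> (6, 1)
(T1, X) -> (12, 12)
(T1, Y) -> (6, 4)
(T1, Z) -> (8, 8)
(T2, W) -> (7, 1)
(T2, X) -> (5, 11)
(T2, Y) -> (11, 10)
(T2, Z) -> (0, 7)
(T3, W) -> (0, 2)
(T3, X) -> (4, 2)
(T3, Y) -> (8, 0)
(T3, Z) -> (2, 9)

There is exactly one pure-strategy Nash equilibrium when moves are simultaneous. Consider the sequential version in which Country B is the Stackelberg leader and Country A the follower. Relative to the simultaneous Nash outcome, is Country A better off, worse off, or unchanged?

Backward induction with Country B moving first.
- W → Country A plays T0 (best of 11, 6, 7, 0); Country B gets 3.
- X → Country A plays T1 (best of 0, 12, 5, 4); Country B gets 12.
- Y → Country A plays T0 (best of 12, 6, 11, 8); Country B gets 2.
- Z → Country A plays T1 (best of 1, 8, 0, 2); Country B gets 8.
Country B's induced payoffs are 3, 12, 2, 8, so Country B commits to X. Subgame-perfect outcome: (T1, X) with payoffs (12, 12).
Now find the simultaneous Nash equilibrium.
Country A's best replies: W→T0; X→T1; Y→T0; Z→T1.
Country B's best replies: T0→Z; T1→X; T2→X; T3→Z.
The unique mutual best reply is (T1, X), giving (12, 12).
Country A earns 12 sequentially versus 12 at the Nash outcome: unchanged.

unchanged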